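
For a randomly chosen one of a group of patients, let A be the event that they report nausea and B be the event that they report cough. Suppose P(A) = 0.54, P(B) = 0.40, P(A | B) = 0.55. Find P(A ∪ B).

0.72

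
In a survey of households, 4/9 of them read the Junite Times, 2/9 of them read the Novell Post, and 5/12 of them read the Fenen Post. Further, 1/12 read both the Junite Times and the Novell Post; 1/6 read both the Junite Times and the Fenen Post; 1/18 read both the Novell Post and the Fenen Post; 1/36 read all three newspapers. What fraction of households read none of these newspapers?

7/36

By inclusion-exclusion,
P(at least one) = 4/9 + 2/9 + 5/12 − 1/12 − 1/6 − 1/18 + 1/36 = 29/36
P(none) = 1 − 29/36 = 7/36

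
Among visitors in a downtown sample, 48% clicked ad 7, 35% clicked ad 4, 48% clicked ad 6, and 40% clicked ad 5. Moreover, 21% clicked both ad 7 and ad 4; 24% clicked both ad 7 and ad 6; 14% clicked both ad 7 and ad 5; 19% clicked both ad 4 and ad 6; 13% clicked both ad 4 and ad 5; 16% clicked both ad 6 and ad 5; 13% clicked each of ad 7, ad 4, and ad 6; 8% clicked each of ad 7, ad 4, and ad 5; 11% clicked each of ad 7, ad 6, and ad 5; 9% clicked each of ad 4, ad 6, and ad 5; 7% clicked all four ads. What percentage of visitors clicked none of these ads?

By inclusion-exclusion,
P(union) = 48 + 35 + 48 + 40 − 21 − 24 − 14 − 19 − 13 − 16 + 13 + 8 + 11 + 9 − 7 = 98%
P(none) = 100% − 98% = 2%

2%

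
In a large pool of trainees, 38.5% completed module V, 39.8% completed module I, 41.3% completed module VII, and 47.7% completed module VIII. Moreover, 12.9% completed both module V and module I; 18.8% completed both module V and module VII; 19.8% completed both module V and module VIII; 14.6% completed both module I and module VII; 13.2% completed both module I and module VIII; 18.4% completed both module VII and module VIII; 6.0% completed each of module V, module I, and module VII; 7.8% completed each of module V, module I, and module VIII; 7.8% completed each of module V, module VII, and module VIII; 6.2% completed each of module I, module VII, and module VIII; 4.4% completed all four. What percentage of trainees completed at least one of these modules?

Inclusion–exclusion gives
P(union) = 38.5 + 39.8 + 41.3 + 47.7 − 12.9 − 18.8 − 19.8 − 14.6 − 13.2 − 18.4 + 6.0 + 7.8 + 7.8 + 6.2 − 4.4 = 93.0%

93.0%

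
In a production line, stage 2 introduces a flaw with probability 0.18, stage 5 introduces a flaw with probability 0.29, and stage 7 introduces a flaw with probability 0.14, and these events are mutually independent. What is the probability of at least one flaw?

P(none) = (1 − 0.18) × (1 − 0.29) × (1 − 0.14) = 0.82 × 0.71 × 0.86 = 0.500692
P(at least one) = 1 − 0.500692 = 0.499308

0.499308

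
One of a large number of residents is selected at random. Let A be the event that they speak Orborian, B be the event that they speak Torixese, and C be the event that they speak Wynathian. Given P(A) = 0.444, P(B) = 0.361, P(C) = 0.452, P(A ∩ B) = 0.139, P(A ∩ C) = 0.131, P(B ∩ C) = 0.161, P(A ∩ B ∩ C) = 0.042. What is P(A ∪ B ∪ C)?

By inclusion–exclusion:
P(A ∪ B ∪ C) = 0.444 + 0.361 + 0.452 − 0.139 − 0.131 − 0.161 + 0.042 = 0.868

0.868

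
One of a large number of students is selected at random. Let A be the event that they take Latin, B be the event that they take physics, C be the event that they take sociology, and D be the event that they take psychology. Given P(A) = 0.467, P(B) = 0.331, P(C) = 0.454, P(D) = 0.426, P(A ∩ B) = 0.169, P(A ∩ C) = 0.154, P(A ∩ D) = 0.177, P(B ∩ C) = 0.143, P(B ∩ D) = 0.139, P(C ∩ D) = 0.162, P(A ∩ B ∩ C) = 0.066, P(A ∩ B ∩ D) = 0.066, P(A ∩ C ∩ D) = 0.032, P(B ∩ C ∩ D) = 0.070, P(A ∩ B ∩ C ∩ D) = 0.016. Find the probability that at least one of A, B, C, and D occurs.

0.952

Apply inclusion-exclusion:
P(A ∪ B ∪ C ∪ D) = 0.467 + 0.331 + 0.454 + 0.426 − 0.169 − 0.154 − 0.177 − 0.143 − 0.139 − 0.162 + 0.066 + 0.066 + 0.032 + 0.070 − 0.016 = 0.952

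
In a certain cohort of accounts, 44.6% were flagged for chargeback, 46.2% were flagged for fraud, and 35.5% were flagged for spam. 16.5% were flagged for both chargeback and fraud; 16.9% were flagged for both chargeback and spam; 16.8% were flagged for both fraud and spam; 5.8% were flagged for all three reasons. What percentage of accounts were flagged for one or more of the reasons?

P(at least one) = 44.6 + 46.2 + 35.5 − 16.5 − 16.9 − 16.8 + 5.8 = 81.9%

81.9%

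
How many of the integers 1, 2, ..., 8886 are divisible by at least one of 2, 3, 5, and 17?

By inclusion–exclusion:
floor(8886/2) + floor(8886/3) + floor(8886/5) + floor(8886/17) − floor(8886/6) − floor(8886/10) − floor(8886/34) − floor(8886/15) − floor(8886/51) − floor(8886/85) + floor(8886/30) + floor(8886/102) + floor(8886/170) + floor(8886/255) − floor(8886/510) = 4443 + 2962 + 1777 + 522 − 1481 − 888 − 261 − 592 − 174 − 104 + 296 + 87 + 52 + 34 − 17 = 6656

6656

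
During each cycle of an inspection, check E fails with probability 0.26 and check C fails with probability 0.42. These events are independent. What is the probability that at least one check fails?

0.5708

P(none) = (1 − 0.26) × (1 − 0.42) = 0.74 × 0.58 = 0.4292
P(at least one) = 1 − 0.4292 = 0.5708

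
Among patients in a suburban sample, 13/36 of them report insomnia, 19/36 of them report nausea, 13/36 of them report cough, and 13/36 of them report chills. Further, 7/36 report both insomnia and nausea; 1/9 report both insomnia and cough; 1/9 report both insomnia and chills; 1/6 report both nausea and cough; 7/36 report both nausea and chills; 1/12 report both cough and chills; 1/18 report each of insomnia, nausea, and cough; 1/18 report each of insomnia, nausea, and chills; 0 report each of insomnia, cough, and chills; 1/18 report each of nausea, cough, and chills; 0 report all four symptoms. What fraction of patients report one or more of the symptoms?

11/12

Inclusion–exclusion gives
P(at least one) = 13/36 + 19/36 + 13/36 + 13/36 − 7/36 − 1/9 − 1/9 − 1/6 − 7/36 − 1/12 + 1/18 + 1/18 + 0 + 1/18 − 0 = 11/12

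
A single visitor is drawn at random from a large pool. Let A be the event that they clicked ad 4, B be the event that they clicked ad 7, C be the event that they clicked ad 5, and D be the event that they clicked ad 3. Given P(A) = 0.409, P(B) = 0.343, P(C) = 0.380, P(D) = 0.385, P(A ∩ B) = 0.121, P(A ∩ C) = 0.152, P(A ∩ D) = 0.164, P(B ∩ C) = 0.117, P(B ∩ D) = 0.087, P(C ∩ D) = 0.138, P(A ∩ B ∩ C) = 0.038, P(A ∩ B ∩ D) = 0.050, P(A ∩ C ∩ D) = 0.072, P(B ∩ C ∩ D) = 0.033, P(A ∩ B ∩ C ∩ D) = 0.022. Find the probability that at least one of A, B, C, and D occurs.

By inclusion–exclusion:
P(A ∪ B ∪ C ∪ D) = 0.409 + 0.343 + 0.380 + 0.385 − 0.121 − 0.152 − 0.164 − 0.117 − 0.087 − 0.138 + 0.038 + 0.050 + 0.072 + 0.033 − 0.022 = 0.909

0.909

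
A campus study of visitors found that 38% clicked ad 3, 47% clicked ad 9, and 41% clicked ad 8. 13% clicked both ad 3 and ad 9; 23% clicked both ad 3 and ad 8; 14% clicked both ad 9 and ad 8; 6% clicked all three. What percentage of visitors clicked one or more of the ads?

Apply inclusion-exclusion:
P(≥1) = 38 + 47 + 41 − 13 − 23 − 14 + 6 = 82%

82%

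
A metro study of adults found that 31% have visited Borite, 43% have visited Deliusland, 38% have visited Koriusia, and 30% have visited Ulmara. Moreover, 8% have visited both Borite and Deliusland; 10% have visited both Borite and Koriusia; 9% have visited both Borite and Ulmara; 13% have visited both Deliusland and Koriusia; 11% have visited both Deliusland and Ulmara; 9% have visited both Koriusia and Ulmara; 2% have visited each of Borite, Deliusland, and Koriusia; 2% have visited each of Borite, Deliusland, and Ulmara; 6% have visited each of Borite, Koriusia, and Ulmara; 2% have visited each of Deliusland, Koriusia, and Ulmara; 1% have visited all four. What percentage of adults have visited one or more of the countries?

Using inclusion–exclusion:
P(≥1) = 31 + 43 + 38 + 30 − 8 − 10 − 9 − 13 − 11 − 9 + 2 + 2 + 6 + 2 − 1 = 93%

93%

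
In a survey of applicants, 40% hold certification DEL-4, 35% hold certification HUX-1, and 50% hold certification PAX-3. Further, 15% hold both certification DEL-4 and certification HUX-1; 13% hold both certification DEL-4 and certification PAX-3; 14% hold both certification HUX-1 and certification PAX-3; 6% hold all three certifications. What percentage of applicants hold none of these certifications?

11%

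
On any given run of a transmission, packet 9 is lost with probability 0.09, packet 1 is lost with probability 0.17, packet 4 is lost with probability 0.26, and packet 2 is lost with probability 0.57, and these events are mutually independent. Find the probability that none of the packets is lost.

P(none) = (1 − 0.09) × (1 − 0.17) × (1 − 0.26) × (1 − 0.57) = 0.91 × 0.83 × 0.74 × 0.43 = 0.24033646

0.24033646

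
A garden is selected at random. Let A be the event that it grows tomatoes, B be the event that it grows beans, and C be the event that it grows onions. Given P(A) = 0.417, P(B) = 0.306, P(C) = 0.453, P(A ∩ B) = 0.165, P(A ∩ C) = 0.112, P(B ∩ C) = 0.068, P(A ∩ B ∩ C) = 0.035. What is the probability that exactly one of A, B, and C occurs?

0.591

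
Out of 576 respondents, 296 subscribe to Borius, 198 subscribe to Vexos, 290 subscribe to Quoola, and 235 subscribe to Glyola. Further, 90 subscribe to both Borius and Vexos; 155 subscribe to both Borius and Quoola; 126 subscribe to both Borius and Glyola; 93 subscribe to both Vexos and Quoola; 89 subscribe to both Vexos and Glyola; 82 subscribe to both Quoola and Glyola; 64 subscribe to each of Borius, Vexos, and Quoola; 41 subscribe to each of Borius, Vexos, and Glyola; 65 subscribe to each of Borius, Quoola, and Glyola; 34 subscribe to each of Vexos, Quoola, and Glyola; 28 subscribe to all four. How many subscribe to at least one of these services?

Using inclusion–exclusion:
|union| = 296 + 198 + 290 + 235 − 90 − 155 − 126 − 93 − 89 − 82 + 64 + 41 + 65 + 34 − 28 = 560

560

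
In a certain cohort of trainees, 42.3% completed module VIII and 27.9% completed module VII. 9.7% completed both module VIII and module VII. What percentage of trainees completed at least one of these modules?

60.5%

Apply inclusion-exclusion:
P(at least one) = 42.3 + 27.9 − 9.7 = 60.5%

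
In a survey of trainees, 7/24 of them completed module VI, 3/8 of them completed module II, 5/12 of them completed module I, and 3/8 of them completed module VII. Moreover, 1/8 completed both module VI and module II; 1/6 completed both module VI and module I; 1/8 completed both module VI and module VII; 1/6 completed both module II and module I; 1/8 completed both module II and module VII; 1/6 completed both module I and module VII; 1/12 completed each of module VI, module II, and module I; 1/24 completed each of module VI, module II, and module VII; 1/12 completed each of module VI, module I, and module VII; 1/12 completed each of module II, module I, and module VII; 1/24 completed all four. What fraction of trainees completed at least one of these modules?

5/6

Inclusion–exclusion gives
P(at least one) = 7/24 + 3/8 + 5/12 + 3/8 − 1/8 − 1/6 − 1/8 − 1/6 − 1/8 − 1/6 + 1/12 + 1/24 + 1/12 + 1/12 − 1/24 = 5/6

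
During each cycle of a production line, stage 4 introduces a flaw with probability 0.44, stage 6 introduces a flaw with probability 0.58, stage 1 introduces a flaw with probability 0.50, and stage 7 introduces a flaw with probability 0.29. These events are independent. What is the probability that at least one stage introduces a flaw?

P(none) = (1 − 0.44) × (1 − 0.58) × (1 − 0.50) × (1 − 0.29) = 0.56 × 0.42 × 0.50 × 0.71 = 0.083496
P(at least one) = 1 − 0.083496 = 0.916504

0.916504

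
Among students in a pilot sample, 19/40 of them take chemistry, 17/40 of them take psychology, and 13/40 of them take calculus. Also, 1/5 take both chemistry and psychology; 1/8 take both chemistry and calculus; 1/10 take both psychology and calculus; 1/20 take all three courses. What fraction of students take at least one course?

17/20

Apply inclusion-exclusion:
P(union) = 19/40 + 17/40 + 13/40 − 1/5 − 1/8 − 1/10 + 1/20 = 17/20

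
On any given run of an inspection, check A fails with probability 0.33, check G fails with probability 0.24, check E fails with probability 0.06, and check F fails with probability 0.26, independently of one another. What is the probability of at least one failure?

0.64580048

P(none) = (1 − 0.33) × (1 − 0.24) × (1 − 0.06) × (1 − 0.26) = 0.67 × 0.76 × 0.94 × 0.74 = 0.35419952
P(at least one) = 1 − 0.35419952 = 0.64580048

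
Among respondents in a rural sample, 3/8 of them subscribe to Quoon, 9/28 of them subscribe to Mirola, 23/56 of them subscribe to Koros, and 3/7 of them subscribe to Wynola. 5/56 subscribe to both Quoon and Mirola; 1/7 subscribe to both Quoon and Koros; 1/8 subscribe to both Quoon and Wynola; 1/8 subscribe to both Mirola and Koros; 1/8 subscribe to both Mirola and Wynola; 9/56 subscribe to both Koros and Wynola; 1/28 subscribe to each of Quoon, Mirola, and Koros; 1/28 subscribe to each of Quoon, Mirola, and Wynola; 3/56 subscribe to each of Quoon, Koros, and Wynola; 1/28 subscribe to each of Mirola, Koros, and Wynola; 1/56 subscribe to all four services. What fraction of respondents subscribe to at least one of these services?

51/56

Using inclusion–exclusion:
P(≥1) = 3/8 + 9/28 + 23/56 + 3/7 − 5/56 − 1/7 − 1/8 − 1/8 − 1/8 − 9/56 + 1/28 + 1/28 + 3/56 + 1/28 − 1/56 = 51/56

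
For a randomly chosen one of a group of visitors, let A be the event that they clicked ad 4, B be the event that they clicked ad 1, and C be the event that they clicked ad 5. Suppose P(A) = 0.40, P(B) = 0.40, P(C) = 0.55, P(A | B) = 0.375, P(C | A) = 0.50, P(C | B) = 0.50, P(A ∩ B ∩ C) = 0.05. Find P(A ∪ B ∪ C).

P(A ∩ B) = P(B)·P(A|B) = 0.40 × 0.375 = 0.15
P(A ∩ C) = P(A)·P(C|A) = 0.40 × 0.50 = 0.20
P(B ∩ C) = P(B)·P(C|B) = 0.40 × 0.50 = 0.20
By inclusion-exclusion,
P(A ∪ B ∪ C) = 0.40 + 0.40 + 0.55 − 0.15 − 0.20 − 0.20 + 0.05 = 0.85

0.85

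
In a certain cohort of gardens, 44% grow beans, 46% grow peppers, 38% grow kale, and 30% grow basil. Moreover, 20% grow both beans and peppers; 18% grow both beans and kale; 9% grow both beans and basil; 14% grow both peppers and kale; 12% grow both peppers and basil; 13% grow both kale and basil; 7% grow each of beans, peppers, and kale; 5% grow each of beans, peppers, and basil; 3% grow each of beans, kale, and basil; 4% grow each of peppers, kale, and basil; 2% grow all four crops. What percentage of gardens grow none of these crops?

By inclusion-exclusion,
P(union) = 44 + 46 + 38 + 30 − 20 − 18 − 9 − 14 − 12 − 13 + 7 + 5 + 3 + 4 − 2 = 89%
P(none) = 100% − 89% = 11%

11%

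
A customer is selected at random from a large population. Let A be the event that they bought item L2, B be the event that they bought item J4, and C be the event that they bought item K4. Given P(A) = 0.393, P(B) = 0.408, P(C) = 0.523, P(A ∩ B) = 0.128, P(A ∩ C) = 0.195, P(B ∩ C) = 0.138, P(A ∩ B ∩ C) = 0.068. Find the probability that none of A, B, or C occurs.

0.069

P(A ∪ B ∪ C) = 0.393 + 0.408 + 0.523 − 0.128 − 0.195 − 0.138 + 0.068 = 0.931
P(none) = 1 − 0.931 = 0.069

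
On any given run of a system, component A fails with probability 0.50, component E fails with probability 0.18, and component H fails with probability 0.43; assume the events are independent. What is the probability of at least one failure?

P(none) = (1 − 0.50) × (1 − 0.18) × (1 − 0.43) = 0.50 × 0.82 × 0.57 = 0.2337
P(at least one) = 1 − 0.2337 = 0.7663

0.7663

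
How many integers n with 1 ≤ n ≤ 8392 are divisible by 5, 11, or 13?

2757

Inclusion–exclusion gives
⌊8392/5⌋ + ⌊8392/11⌋ + ⌊8392/13⌋ − ⌊8392/55⌋ − ⌊8392/65⌋ − ⌊8392/143⌋ + ⌊8392/715⌋ = 1678 + 762 + 645 − 152 − 129 − 58 + 11 = 2757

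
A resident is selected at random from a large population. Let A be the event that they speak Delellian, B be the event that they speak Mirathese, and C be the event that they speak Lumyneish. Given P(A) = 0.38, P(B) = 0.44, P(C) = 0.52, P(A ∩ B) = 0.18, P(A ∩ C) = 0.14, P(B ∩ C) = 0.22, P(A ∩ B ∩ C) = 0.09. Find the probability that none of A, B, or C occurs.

Inclusion–exclusion gives
P(A ∪ B ∪ C) = 0.38 + 0.44 + 0.52 − 0.18 − 0.14 − 0.22 + 0.09 = 0.89
P(none) = 1 − 0.89 = 0.11

0.11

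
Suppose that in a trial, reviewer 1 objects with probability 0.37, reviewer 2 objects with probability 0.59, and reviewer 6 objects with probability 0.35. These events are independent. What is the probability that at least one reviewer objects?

0.832105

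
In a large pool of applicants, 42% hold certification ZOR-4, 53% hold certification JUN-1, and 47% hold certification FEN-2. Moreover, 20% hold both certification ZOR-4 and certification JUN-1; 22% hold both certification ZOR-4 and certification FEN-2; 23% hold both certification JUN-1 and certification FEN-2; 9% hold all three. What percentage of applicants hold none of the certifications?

14%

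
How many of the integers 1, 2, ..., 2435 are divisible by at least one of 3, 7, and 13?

1150

By inclusion–exclusion:
⌊2435/3⌋ + ⌊2435/7⌋ + ⌊2435/13⌋ − ⌊2435/21⌋ − ⌊2435/39⌋ − ⌊2435/91⌋ + ⌊2435/273⌋ = 811 + 347 + 187 − 115 − 62 − 26 + 8 = 1150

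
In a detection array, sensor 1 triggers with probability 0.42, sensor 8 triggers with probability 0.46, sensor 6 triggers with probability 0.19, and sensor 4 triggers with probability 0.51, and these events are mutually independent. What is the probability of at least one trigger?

0.87569092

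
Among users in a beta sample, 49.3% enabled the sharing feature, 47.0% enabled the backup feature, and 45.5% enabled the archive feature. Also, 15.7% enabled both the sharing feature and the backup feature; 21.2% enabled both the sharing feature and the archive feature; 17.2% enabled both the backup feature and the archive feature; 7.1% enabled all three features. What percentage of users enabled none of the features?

P(≥1) = 49.3 + 47.0 + 45.5 − 15.7 − 21.2 − 17.2 + 7.1 = 94.8%
P(none) = 100% − 94.8% = 5.2%

5.2%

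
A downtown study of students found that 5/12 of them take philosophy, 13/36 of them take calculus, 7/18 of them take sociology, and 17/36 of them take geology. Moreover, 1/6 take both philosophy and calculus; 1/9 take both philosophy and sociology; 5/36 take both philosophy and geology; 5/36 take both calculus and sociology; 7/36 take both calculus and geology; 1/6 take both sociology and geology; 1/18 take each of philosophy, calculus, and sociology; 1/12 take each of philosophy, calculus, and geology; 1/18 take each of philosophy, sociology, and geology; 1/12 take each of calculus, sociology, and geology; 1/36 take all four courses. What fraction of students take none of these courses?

1/36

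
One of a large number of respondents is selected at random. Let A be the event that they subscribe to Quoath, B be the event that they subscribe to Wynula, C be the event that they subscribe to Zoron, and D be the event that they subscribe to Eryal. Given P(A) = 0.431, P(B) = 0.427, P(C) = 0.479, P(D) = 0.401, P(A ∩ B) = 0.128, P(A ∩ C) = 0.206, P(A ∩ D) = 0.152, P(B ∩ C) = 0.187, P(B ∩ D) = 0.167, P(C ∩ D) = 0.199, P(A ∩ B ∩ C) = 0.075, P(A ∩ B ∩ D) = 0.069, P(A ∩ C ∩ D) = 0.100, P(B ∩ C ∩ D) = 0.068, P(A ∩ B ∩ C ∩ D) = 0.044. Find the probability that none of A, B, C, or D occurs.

Inclusion–exclusion gives
P(A ∪ B ∪ C ∪ D) = 0.431 + 0.427 + 0.479 + 0.401 − 0.128 − 0.206 − 0.152 − 0.187 − 0.167 − 0.199 + 0.075 + 0.069 + 0.100 + 0.068 − 0.044 = 0.967
P(none) = 1 − 0.967 = 0.033

0.033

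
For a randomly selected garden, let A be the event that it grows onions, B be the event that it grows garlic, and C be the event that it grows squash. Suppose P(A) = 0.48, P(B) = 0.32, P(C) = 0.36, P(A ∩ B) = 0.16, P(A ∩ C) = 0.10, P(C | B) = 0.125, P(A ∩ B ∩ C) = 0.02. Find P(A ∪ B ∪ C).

0.88

P(B ∩ C) = P(B)·P(C|B) = 0.32 × 0.125 = 0.04
P(A ∪ B ∪ C) = 0.48 + 0.32 + 0.36 − 0.16 − 0.10 − 0.04 + 0.02 = 0.88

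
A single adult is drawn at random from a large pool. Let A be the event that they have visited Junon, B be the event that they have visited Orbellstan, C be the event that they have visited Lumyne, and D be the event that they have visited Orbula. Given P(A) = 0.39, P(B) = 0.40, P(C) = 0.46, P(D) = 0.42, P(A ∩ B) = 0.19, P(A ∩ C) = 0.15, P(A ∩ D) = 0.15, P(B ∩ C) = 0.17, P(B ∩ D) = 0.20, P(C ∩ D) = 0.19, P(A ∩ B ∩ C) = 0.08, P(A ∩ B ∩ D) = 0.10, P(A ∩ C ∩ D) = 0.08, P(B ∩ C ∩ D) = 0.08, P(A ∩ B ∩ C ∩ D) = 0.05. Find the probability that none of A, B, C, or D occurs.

P(A ∪ B ∪ C ∪ D) = 0.39 + 0.40 + 0.46 + 0.42 − 0.19 − 0.15 − 0.15 − 0.17 − 0.20 − 0.19 + 0.08 + 0.10 + 0.08 + 0.08 − 0.05 = 0.91
P(none) = 1 − 0.91 = 0.09

0.09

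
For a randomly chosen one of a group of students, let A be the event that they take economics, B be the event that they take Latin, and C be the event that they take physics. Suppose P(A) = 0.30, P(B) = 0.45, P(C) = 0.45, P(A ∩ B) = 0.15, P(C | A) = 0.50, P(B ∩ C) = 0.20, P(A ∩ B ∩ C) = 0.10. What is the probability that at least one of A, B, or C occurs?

P(A ∩ C) = P(A)·P(C|A) = 0.30 × 0.50 = 0.15
Using inclusion–exclusion:
P(A ∪ B ∪ C) = 0.30 + 0.45 + 0.45 − 0.15 − 0.15 − 0.20 + 0.10 = 0.80

0.80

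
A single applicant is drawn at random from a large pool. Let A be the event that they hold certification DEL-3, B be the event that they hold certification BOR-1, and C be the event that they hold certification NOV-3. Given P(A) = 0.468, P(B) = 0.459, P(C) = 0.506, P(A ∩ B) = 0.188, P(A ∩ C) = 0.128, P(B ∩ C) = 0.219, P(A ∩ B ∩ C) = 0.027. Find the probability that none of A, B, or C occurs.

Inclusion–exclusion gives
P(A ∪ B ∪ C) = 0.468 + 0.459 + 0.506 − 0.188 − 0.128 − 0.219 + 0.027 = 0.925
P(none) = 1 − 0.925 = 0.075

0.075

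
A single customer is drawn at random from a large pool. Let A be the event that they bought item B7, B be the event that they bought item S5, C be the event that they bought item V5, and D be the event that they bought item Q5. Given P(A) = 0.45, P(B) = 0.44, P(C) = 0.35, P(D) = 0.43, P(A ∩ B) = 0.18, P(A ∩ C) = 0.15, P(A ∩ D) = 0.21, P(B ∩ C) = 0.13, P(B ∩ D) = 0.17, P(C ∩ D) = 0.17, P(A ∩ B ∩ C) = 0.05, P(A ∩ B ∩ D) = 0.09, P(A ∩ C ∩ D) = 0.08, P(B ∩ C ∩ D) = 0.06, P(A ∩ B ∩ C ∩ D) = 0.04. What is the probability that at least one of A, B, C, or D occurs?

0.90

By inclusion-exclusion,
P(A ∪ B ∪ C ∪ D) = 0.45 + 0.44 + 0.35 + 0.43 − 0.18 − 0.15 − 0.21 − 0.13 − 0.17 − 0.17 + 0.05 + 0.09 + 0.08 + 0.06 − 0.04 = 0.90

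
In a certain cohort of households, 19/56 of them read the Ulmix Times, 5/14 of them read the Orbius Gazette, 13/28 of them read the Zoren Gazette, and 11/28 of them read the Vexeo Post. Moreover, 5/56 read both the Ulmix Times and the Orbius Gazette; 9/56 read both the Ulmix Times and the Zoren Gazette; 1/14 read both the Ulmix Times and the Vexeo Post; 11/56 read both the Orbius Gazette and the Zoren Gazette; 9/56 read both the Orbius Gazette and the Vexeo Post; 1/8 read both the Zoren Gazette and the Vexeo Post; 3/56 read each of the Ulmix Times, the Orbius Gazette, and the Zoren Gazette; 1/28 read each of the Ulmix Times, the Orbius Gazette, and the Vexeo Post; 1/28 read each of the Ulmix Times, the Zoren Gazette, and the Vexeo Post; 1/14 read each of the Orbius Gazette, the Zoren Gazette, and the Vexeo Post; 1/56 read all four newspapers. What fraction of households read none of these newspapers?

1/14

By inclusion-exclusion,
P(≥1) = 19/56 + 5/14 + 13/28 + 11/28 − 5/56 − 9/56 − 1/14 − 11/56 − 9/56 − 1/8 + 3/56 + 1/28 + 1/28 + 1/14 − 1/56 = 13/14
P(none) = 1 − 13/14 = 1/14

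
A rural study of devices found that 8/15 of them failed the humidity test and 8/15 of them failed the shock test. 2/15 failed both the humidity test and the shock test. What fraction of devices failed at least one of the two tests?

P(union) = 8/15 + 8/15 − 2/15 = 14/15

14/15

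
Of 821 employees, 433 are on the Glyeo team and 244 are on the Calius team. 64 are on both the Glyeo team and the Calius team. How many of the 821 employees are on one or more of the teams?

|union| = 433 + 244 − 64 = 613

613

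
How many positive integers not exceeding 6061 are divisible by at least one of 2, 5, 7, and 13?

Inclusion–exclusion gives
3030 + 1212 + 865 + 466 − 606 − 432 − 233 − 173 − 93 − 66 + 86 + 46 + 33 + 13 − 6 = 4142

4142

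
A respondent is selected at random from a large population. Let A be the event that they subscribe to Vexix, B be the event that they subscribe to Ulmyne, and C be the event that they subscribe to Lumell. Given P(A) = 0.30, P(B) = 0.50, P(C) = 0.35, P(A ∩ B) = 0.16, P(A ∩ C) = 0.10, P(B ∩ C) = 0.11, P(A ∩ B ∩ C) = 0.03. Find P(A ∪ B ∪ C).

0.81

Using inclusion–exclusion:
P(A ∪ B ∪ C) = 0.30 + 0.50 + 0.35 − 0.16 − 0.10 − 0.11 + 0.03 = 0.81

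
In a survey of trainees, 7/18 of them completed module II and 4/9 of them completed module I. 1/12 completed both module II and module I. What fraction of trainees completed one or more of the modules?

3/4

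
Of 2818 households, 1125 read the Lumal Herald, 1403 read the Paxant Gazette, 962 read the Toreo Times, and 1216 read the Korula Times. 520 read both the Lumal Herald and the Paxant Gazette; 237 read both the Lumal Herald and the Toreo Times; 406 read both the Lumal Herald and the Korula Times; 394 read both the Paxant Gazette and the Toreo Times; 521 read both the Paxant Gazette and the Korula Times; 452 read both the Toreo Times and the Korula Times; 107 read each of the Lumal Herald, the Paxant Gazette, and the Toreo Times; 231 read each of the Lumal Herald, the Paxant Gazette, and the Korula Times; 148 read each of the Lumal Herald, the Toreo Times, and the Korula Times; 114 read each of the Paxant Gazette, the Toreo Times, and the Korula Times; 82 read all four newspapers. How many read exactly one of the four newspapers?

Using the inclusion–exclusion count for exactly one event:
N(exactly one) = 1125 + 1403 + 962 + 1216 − 2·520 − 2·237 − 2·406 − 2·394 − 2·521 − 2·452 + 3·107 + 3·231 + 3·148 + 3·114 − 4·82 = 1118

1118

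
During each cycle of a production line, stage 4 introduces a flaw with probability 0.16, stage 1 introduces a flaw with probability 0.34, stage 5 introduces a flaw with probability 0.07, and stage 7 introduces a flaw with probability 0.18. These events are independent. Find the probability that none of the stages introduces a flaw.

0.42278544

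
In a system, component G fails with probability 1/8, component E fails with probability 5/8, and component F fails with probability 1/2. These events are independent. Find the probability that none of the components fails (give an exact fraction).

21/128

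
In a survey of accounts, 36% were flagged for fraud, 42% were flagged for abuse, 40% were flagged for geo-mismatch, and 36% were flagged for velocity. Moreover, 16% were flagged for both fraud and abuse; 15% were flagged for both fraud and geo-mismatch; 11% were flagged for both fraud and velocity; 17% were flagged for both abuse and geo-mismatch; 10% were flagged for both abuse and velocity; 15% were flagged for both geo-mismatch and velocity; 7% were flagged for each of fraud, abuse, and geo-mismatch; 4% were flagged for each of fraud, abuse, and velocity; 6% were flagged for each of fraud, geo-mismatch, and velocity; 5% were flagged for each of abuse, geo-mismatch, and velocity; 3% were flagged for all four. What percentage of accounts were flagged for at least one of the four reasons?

Apply inclusion-exclusion:
P(≥1) = 36 + 42 + 40 + 36 − 16 − 15 − 11 − 17 − 10 − 15 + 7 + 4 + 6 + 5 − 3 = 89%

89%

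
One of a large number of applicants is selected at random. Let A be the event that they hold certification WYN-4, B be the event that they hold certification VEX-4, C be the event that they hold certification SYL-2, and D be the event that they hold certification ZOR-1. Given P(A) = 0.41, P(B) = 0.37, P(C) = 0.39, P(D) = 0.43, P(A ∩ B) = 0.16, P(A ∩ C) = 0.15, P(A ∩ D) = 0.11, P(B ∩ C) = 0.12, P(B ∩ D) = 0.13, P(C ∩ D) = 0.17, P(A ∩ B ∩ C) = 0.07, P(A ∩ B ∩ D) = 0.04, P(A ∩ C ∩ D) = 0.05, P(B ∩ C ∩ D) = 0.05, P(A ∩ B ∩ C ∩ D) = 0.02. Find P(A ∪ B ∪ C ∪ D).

P(A ∪ B ∪ C ∪ D) = 0.41 + 0.37 + 0.39 + 0.43 − 0.16 − 0.15 − 0.11 − 0.12 − 0.13 − 0.17 + 0.07 + 0.04 + 0.05 + 0.05 − 0.02 = 0.95

0.95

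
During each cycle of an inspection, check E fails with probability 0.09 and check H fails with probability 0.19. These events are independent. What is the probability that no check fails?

0.7371

Since the events are independent, P(none) is the product of the individual non-occurrence probabilities.
P(none) = (1 − 0.09) × (1 − 0.19) = 0.91 × 0.81 = 0.7371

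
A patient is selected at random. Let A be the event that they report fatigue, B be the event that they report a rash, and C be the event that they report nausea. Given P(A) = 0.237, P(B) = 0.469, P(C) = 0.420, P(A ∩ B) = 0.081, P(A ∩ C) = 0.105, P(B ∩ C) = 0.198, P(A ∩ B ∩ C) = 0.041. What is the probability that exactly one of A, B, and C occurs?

Using the inclusion–exclusion count for exactly one event:
P(exactly one) = 0.237 + 0.469 + 0.420 − 2·0.081 − 2·0.105 − 2·0.198 + 3·0.041 = 0.481

0.481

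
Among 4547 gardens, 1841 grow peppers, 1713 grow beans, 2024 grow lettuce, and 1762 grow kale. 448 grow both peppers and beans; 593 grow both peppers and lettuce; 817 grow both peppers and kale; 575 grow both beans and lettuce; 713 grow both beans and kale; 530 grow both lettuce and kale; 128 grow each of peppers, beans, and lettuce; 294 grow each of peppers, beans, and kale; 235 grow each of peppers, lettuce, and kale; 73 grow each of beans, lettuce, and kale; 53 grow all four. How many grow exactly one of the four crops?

N(exactly one) = 1841 + 1713 + 2024 + 1762 − 2·448 − 2·593 − 2·817 − 2·575 − 2·713 − 2·530 + 3·128 + 3·294 + 3·235 + 3·73 − 4·53 = 1966

1966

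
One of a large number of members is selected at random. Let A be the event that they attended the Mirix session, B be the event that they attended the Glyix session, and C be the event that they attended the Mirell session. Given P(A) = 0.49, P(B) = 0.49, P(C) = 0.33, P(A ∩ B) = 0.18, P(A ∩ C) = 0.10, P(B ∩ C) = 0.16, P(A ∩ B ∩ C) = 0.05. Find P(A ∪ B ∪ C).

0.92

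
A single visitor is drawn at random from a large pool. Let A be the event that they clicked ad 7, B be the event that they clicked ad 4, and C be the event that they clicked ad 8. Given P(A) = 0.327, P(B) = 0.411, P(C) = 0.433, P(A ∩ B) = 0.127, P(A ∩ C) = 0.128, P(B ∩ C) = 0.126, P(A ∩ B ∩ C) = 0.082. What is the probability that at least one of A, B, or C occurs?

0.872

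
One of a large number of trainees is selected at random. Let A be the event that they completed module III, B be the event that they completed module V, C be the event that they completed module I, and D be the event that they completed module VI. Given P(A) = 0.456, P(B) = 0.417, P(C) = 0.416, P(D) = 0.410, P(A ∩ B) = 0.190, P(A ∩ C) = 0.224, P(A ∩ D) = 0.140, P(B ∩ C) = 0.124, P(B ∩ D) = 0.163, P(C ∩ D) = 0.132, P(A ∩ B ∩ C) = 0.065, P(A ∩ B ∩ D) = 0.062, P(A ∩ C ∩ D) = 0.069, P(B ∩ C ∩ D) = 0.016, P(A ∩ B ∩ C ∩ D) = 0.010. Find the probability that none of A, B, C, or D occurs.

By inclusion–exclusion:
P(A ∪ B ∪ C ∪ D) = 0.456 + 0.417 + 0.416 + 0.410 − 0.190 − 0.224 − 0.140 − 0.124 − 0.163 − 0.132 + 0.065 + 0.062 + 0.069 + 0.016 − 0.010 = 0.928
P(none) = 1 − 0.928 = 0.072

0.072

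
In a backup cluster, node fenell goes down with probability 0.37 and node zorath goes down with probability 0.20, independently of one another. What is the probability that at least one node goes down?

0.496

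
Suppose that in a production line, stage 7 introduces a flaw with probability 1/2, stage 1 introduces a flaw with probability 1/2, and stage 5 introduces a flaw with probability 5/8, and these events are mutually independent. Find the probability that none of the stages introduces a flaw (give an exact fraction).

3/32

P(none) = (1 − 1/2) × (1 − 1/2) × (1 − 5/8) = 1/2 × 1/2 × 3/8 = 3/32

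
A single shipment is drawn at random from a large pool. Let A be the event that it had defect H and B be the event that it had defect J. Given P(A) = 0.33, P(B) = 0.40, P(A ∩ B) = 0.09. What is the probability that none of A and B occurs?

Apply inclusion-exclusion:
P(A ∪ B) = 0.33 + 0.40 − 0.09 = 0.64
P(none) = 1 − 0.64 = 0.36

0.36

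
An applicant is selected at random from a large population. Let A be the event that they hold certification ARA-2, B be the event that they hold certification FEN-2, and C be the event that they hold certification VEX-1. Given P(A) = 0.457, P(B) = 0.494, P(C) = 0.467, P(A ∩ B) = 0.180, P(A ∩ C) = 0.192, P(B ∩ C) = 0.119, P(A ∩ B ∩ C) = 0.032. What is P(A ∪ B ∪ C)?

0.959

By inclusion-exclusion,
P(A ∪ B ∪ C) = 0.457 + 0.494 + 0.467 − 0.180 − 0.192 − 0.119 + 0.032 = 0.959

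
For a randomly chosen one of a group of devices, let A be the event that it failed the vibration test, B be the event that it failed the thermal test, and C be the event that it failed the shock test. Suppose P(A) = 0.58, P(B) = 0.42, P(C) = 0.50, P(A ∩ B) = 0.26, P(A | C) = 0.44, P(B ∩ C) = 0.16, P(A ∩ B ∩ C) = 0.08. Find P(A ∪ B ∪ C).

0.94

P(A ∩ C) = P(C)·P(A|C) = 0.50 × 0.44 = 0.22
By inclusion-exclusion,
P(A ∪ B ∪ C) = 0.58 + 0.42 + 0.50 − 0.26 − 0.22 − 0.16 + 0.08 = 0.94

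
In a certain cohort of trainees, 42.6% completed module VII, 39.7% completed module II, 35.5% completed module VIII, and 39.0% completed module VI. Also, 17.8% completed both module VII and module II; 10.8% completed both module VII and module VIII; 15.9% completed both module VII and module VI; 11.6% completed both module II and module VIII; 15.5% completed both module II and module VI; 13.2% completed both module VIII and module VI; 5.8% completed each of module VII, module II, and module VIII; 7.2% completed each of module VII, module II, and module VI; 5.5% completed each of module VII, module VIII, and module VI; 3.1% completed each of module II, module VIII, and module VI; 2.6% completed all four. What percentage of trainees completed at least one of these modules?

P(union) = 42.6 + 39.7 + 35.5 + 39.0 − 17.8 − 10.8 − 15.9 − 11.6 − 15.5 − 13.2 + 5.8 + 7.2 + 5.5 + 3.1 − 2.6 = 91.0%

91.0%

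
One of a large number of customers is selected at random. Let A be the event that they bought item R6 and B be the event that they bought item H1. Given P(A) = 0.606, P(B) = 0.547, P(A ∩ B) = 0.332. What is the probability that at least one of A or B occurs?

P(A ∪ B) = 0.606 + 0.547 − 0.332 = 0.821

0.821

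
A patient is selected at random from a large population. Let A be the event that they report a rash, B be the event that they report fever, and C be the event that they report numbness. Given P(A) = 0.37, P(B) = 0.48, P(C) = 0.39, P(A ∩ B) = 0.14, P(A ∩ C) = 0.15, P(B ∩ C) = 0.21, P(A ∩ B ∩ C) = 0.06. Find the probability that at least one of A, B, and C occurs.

0.80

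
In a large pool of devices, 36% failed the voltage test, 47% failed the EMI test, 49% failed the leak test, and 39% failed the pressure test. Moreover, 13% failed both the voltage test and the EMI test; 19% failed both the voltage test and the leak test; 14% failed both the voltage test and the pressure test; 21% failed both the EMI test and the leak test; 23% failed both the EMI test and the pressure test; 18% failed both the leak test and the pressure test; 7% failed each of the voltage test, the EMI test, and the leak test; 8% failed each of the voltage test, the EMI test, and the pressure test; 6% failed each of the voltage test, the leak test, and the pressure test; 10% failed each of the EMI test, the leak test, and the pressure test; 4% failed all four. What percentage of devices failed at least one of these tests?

P(≥1) = 36 + 47 + 49 + 39 − 13 − 19 − 14 − 21 − 23 − 18 + 7 + 8 + 6 + 10 − 4 = 90%

90%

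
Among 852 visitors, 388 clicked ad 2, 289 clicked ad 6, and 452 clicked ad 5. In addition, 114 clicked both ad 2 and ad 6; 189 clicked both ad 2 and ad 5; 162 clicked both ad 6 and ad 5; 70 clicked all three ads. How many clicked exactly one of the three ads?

Using the inclusion–exclusion count for exactly one event:
|exactly one| = 388 + 289 + 452 − 2·114 − 2·189 − 2·162 + 3·70 = 409

409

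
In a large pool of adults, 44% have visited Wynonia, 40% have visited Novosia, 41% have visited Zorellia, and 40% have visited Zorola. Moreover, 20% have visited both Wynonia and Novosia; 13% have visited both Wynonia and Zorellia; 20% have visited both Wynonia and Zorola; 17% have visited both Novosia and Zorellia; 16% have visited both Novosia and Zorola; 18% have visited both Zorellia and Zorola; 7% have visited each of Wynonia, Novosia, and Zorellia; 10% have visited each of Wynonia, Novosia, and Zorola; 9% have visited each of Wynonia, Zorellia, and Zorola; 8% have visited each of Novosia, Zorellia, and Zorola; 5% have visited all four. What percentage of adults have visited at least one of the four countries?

90%

Using inclusion–exclusion:
P(union) = 44 + 40 + 41 + 40 − 20 − 13 − 20 − 17 − 16 − 18 + 7 + 10 + 9 + 8 − 5 = 90%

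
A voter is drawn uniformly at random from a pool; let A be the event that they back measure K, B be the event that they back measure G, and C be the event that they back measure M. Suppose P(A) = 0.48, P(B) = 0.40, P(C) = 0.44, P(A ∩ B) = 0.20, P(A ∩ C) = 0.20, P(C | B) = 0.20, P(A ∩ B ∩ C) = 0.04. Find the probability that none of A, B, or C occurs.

P(B ∩ C) = P(B)·P(C|B) = 0.40 × 0.20 = 0.08
By inclusion–exclusion:
P(A ∪ B ∪ C) = 0.48 + 0.40 + 0.44 − 0.20 − 0.20 − 0.08 + 0.04 = 0.88
P(none) = 1 − 0.88 = 0.12

0.12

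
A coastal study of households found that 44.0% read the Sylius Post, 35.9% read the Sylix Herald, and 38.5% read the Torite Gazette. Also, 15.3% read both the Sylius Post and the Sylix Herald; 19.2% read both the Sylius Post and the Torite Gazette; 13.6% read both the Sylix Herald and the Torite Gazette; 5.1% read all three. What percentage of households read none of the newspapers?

24.6%

Using inclusion–exclusion:
P(at least one) = 44.0 + 35.9 + 38.5 − 15.3 − 19.2 − 13.6 + 5.1 = 75.4%
P(none) = 100% − 75.4% = 24.6%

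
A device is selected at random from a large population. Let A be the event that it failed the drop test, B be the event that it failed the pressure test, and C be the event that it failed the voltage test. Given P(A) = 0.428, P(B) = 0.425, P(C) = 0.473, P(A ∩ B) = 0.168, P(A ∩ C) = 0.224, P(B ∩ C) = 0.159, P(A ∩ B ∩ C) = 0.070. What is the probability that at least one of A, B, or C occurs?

0.845

By inclusion-exclusion,
P(A ∪ B ∪ C) = 0.428 + 0.425 + 0.473 − 0.168 − 0.224 − 0.159 + 0.070 = 0.845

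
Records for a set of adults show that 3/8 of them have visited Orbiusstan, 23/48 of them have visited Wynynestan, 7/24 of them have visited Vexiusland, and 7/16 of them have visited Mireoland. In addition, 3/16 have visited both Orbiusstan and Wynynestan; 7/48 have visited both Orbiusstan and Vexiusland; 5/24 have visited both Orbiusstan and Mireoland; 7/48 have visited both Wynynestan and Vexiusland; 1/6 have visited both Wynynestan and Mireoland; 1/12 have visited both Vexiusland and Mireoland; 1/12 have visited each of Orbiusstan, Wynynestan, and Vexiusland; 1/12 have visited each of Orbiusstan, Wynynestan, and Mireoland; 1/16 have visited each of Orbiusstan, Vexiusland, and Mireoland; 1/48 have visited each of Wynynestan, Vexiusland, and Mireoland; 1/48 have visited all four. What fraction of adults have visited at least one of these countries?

7/8

Inclusion–exclusion gives
P(≥1) = 3/8 + 23/48 + 7/24 + 7/16 − 3/16 − 7/48 − 5/24 − 7/48 − 1/6 − 1/12 + 1/12 + 1/12 + 1/16 + 1/48 − 1/48 = 7/8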